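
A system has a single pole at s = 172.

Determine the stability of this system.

Pole at s = 172 is in the right half-plane. Unstable.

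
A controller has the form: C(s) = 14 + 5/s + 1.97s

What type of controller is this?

This is a Proportional-Integral-Derivative (PID) controller.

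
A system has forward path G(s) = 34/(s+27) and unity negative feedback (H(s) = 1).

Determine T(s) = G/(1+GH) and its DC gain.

T(s) = G/(1+GH) = [34/(s+27)] / [1 + 34/(s+27)] = 34/(s+27+34) = 34/(s+61). DC gain = 34/61 = 0.5574.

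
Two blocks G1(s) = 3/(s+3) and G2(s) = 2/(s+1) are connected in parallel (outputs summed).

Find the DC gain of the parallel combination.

Parallel: G_eq = G1 + G2. DC gain = G1(0) + G2(0) = 3/3 + 2/1 = 1 + 2 = 3.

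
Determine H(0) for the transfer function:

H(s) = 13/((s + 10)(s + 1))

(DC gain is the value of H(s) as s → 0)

DC gain = H(0) = 13/(10 × 1) = 13/10 = 1.3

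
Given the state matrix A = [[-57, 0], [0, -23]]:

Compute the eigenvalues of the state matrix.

For diagonal matrix, eigenvalues are diagonal entries: λ₁ = -57, λ₂ = -23.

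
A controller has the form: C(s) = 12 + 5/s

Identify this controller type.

This is a Proportional-Integral (PI) controller.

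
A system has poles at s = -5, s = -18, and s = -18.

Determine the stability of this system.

All poles are in the left half-plane. System is stable.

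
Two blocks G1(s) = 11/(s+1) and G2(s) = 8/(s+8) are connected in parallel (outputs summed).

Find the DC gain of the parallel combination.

Parallel: G_eq = G1 + G2. DC gain = G1(0) + G2(0) = 11/1 + 8/8 = 11 + 1 = 12.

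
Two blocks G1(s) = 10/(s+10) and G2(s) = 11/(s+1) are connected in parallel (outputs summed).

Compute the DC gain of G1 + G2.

Parallel: G_eq = G1 + G2. DC gain = G1(0) + G2(0) = 10/10 + 11/1 = 1 + 11 = 12.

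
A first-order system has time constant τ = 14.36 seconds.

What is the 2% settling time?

For first-order system, 2% settling time ≈ 4τ = 4 × 14.36 = 57.44 s.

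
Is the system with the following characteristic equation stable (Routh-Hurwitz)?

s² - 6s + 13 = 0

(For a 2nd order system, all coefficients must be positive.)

Coefficients: 1, -6, 13. b=-6 not positive, so system is unstable.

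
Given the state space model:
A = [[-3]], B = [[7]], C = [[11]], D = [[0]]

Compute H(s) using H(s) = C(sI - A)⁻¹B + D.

(sI - A)⁻¹ = 1/(s + 3). H(s) = 11 × 7/(s + 3) + 0 = 77/(s + 3).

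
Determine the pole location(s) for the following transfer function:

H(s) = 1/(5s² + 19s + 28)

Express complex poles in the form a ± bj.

Discriminant = 19² - 4×5×28 = 361 - 560 = -199 < 0, so the poles are a complex conjugate pair s = (-19 ± j√199)/(2×5). Real part = -19/(2×5) = -19/10 = -1.9; imaginary part = ±√199/(2×5) ≈ 1.4107. Poles: s = -1.9 ± 1.4107j.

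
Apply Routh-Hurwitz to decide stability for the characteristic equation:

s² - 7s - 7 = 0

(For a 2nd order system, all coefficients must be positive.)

Coefficients: 1, -7, -7. b=-7, c=-7 not positive, so system is unstable.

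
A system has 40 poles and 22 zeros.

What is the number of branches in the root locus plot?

Root locus has n branches where n = number of poles = 40.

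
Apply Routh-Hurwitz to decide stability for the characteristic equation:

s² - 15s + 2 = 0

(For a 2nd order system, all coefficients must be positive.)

Coefficients: 1, -15, 2. b=-15 not positive, so system is unstable.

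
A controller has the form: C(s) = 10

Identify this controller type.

This is a Proportional (P) controller.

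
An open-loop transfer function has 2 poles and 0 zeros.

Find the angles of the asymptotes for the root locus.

n - m = 2 - 0 = 2. Angles: θk = (2k + 1)·180°/2 = 90°, 270°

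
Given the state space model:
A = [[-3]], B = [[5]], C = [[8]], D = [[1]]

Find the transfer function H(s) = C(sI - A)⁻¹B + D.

(sI - A)⁻¹ = 1/(s + 3). H(s) = 8×5/(s + 3) + 1 = (s + 43)/(s + 3).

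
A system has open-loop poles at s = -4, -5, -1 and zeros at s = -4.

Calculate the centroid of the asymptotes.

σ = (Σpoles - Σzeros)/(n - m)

σ = (Σpoles - Σzeros)/(n - m) = (-10 - (-4))/(3 - 1) = -6/2 = -3.0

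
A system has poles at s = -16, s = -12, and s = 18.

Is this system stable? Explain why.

Pole(s) at s = 18 are not in the left half-plane. System is unstable.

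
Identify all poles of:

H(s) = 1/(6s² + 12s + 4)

Discriminant = 12² - 4×6×4 = 144 - 96 = 48 > 0, so two distinct real poles. Using quadratic formula: s = (-12 ± √48)/(2×6) = (-12 ± √48)/12, with √48 ≈ 6.9282. s₁ ≈ -0.4226, s₂ ≈ -1.5774. Poles: s₁ = -0.4226, s₂ = -1.5774.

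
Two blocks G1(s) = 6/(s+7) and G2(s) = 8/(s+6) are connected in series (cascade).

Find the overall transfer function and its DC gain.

Series: multiply transfer functions. G_eq = 6/(s+7) × 8/(s+6) = 48/((s+7)(s+6)). DC gain = 48/(7×6) = 1.1429.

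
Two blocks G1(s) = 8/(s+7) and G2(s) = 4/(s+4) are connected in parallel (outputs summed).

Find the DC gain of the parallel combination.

Parallel: G_eq = G1 + G2. DC gain = G1(0) + G2(0) = 8/7 + 4/4 = 1.1429 + 1 = 2.1429.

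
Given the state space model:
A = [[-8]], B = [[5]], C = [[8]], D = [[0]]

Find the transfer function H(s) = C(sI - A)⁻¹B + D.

(sI - A)⁻¹ = 1/(s + 8). H(s) = 8 × 5/(s + 8) + 0 = 40/(s + 8).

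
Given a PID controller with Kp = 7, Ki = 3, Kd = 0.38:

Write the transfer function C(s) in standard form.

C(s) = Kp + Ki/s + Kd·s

Substituting values: C(s) = 7 + 3/s + 0.38s = (0.38s² + 7s + 3)/s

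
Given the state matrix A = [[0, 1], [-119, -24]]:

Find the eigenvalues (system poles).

det(A - λI) = λ² - (-24)λ + 119 = (λ - (-17))(λ - (-7)). Eigenvalues: -17, -7.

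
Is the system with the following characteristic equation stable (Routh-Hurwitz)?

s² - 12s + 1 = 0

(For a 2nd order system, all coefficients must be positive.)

Coefficients: 1, -12, 1. b=-12 not positive, so system is unstable.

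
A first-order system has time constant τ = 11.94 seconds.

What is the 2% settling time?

For first-order system, 2% settling time ≈ 4τ = 4 × 11.94 = 47.76 s.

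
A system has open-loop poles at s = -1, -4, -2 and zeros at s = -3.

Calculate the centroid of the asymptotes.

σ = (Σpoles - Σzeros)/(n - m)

σ = (Σpoles - Σzeros)/(n - m) = (-7 - (-3))/(3 - 1) = -4/2 = -2.0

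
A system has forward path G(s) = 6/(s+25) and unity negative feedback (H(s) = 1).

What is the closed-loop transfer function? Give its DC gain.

T(s) = G/(1+GH) = [6/(s+25)] / [1 + 6/(s+25)] = 6/(s+25+6) = 6/(s+31). DC gain = 6/31 = 0.1935.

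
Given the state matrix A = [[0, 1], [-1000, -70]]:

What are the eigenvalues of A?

det(A - λI) = λ² - (-70)λ + 1000 = (λ - (-20))(λ - (-50)). Eigenvalues: -20, -50.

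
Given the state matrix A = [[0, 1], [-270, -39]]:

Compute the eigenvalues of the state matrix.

det(A - λI) = λ² - (-39)λ + 270 = (λ - (-30))(λ - (-9)). Eigenvalues: -30, -9.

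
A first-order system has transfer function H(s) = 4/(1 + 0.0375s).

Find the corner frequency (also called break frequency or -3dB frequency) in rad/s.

Corner frequency = 1/τ = 1/0.0375 = 26.667 rad/s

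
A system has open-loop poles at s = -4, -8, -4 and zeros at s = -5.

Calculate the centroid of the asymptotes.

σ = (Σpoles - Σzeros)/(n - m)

σ = (Σpoles - Σzeros)/(n - m) = (-16 - (-5))/(3 - 1) = -11/2 = -5.5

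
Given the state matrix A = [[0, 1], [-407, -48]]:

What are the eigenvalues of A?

det(A - λI) = λ² - (-48)λ + 407 = (λ - (-11))(λ - (-37)). Eigenvalues: -11, -37.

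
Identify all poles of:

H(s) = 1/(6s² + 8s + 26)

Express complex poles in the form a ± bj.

Discriminant = 8² - 4×6×26 = 64 - 624 = -560 < 0, so the poles are a complex conjugate pair s = (-8 ± j√560)/(2×6). Real part = -8/(2×6) = -8/12 ≈ -0.6667; imaginary part = ±√560/(2×6) ≈ 1.9720. Poles: s = -0.6667 ± 1.9720j.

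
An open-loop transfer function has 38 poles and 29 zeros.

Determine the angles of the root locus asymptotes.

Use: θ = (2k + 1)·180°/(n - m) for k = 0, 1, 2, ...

n - m = 38 - 29 = 9. Angles: θk = (2k + 1)·180°/9 = 20°, 60°, 100°, 140°, 180°, 220°, 260°, 300°, 340°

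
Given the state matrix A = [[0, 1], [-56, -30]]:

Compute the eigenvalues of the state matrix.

det(A - λI) = λ² - (-30)λ + 56 = (λ - (-2))(λ - (-28)). Eigenvalues: -2, -28.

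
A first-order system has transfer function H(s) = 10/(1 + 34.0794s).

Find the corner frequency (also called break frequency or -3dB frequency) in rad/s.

Corner frequency = 1/τ = 1/34.0794 = 0.029 rad/s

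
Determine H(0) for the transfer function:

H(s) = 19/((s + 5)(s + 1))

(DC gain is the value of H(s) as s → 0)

DC gain = H(0) = 19/(5 × 1) = 19/5 = 3.8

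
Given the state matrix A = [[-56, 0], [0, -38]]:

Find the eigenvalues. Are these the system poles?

For diagonal matrix, eigenvalues are diagonal entries: λ₁ = -56, λ₂ = -38. Eigenvalues of A = system poles.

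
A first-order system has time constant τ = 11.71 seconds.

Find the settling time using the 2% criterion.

For first-order system, 2% settling time ≈ 4τ = 4 × 11.71 = 46.84 s.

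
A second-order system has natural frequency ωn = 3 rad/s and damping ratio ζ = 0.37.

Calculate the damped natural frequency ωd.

ωd = ωn√(1 - ζ²) = 3√(1 - 0.37²) = 2.79 rad/s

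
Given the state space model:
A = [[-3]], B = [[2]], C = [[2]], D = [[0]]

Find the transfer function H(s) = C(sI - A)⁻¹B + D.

(sI - A)⁻¹ = 1/(s + 3). H(s) = 2 × 2/(s + 3) + 0 = 4/(s + 3).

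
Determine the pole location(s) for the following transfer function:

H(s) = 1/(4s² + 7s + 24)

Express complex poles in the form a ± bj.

Discriminant = 7² - 4×4×24 = 49 - 384 = -335 < 0, so the poles are a complex conjugate pair s = (-7 ± j√335)/(2×4). Real part = -7/(2×4) = -7/8 = -0.875; imaginary part = ±√335/(2×4) ≈ 2.2879. Poles: s = -0.875 ± 2.2879j.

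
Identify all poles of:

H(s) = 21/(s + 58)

Pole is where denominator = 0: s + 58 = 0, so s = -58.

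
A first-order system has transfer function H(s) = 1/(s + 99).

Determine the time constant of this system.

For H(s) = 1/(s + 1/τ), the pole is at -1/τ = -99, so τ = 1/99 = 0.0101 s.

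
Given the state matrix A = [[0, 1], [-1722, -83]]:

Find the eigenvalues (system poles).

det(A - λI) = λ² - (-83)λ + 1722 = (λ - (-42))(λ - (-41)). Eigenvalues: -42, -41.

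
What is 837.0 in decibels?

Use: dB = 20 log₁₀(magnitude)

dB = 20 log₁₀(837.0) = 58.5 dB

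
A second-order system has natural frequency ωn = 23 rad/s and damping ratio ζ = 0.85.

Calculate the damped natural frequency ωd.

ωd = ωn√(1 - ζ²) = 23√(1 - 0.85²) = 12.12 rad/s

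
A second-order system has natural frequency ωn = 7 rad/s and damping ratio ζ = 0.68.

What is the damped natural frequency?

ωd = ωn√(1 - ζ²) = 7√(1 - 0.68²) = 5.13 rad/s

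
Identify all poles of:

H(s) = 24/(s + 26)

Pole is where denominator = 0: s + 26 = 0, so s = -26.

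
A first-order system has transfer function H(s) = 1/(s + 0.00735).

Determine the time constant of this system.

For H(s) = 1/(s + 1/τ), the pole is at -1/τ = -0.00735, so τ = 1/0.00735 = 136.1 s.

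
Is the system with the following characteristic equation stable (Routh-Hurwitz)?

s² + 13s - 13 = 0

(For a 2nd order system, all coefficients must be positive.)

Coefficients: 1, 13, -13. c=-13 not positive, so system is unstable.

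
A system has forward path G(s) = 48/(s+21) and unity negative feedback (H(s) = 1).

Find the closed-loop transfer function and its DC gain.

T(s) = G/(1+GH) = [48/(s+21)] / [1 + 48/(s+21)] = 48/(s+21+48) = 48/(s+69). DC gain = 48/69 = 0.6957.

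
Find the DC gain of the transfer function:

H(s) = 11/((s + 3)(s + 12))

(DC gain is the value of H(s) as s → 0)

DC gain = H(0) = 11/(3 × 12) = 11/36 = 0.3056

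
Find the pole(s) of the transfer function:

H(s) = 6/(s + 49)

Pole is where denominator = 0: s + 49 = 0, so s = -49.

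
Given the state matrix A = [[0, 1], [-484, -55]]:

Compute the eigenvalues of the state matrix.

det(A - λI) = λ² - (-55)λ + 484 = (λ - (-11))(λ - (-44)). Eigenvalues: -11, -44.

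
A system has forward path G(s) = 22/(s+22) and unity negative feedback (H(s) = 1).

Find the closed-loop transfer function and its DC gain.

T(s) = G/(1+GH) = [22/(s+22)] / [1 + 22/(s+22)] = 22/(s+22+22) = 22/(s+44). DC gain = 22/44 = 0.5.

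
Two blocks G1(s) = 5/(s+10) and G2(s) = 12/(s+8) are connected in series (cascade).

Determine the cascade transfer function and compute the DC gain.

Series: multiply transfer functions. G_eq = 5/(s+10) × 12/(s+8) = 60/((s+10)(s+8)). DC gain = 60/(10×8) = 0.75.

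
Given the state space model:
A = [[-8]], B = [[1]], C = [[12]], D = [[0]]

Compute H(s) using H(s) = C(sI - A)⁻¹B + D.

(sI - A)⁻¹ = 1/(s + 8). H(s) = 12 × 1/(s + 8) + 0 = 12/(s + 8).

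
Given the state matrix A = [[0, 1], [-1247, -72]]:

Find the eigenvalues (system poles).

det(A - λI) = λ² - (-72)λ + 1247 = (λ - (-29))(λ - (-43)). Eigenvalues: -29, -43.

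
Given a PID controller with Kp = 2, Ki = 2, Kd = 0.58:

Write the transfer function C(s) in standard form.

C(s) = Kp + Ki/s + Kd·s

Substituting values: C(s) = 2 + 2/s + 0.58s = (0.58s² + 2s + 2)/s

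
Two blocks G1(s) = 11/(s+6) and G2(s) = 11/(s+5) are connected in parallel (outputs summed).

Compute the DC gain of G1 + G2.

Parallel: G_eq = G1 + G2. DC gain = G1(0) + G2(0) = 11/6 + 11/5 = 1.8333 + 2.2 = 4.0333.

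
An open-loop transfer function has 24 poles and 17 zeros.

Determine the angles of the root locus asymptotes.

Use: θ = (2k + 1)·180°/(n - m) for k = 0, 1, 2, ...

n - m = 24 - 17 = 7. Angles: θk = (2k + 1)·180°/7 = 25.71°, 77.14°, 128.57°, 180°, 231.43°, 282.86°, 334.29°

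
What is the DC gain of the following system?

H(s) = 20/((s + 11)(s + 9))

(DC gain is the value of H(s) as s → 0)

DC gain = H(0) = 20/(11 × 9) = 20/99 = 0.2020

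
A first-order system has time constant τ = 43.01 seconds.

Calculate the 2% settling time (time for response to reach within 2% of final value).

For first-order system, 2% settling time ≈ 4τ = 4 × 43.01 = 172.04 s.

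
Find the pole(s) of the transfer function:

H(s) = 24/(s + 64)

Pole is where denominator = 0: s + 64 = 0, so s = -64.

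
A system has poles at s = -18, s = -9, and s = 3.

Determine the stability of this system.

Pole(s) at s = 3 are not in the left half-plane. System is unstable.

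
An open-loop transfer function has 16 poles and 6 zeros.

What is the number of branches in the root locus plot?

Root locus has n branches where n = number of poles = 16.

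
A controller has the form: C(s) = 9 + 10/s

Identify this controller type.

This is a Proportional-Integral (PI) controller.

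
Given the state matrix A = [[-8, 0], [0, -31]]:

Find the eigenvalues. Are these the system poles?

For diagonal matrix, eigenvalues are diagonal entries: λ₁ = -8, λ₂ = -31. Eigenvalues of A = system poles.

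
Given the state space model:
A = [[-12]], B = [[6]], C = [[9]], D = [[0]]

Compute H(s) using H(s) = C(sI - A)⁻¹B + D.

(sI - A)⁻¹ = 1/(s + 12). H(s) = 9 × 6/(s + 12) + 0 = 54/(s + 12).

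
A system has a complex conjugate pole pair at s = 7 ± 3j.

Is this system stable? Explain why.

Real part of poles is 7 (> 0, right half-plane). Unstable.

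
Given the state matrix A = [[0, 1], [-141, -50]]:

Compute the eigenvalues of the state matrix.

det(A - λI) = λ² - (-50)λ + 141 = (λ - (-3))(λ - (-47)). Eigenvalues: -3, -47.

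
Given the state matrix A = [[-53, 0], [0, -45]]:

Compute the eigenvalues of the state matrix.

For diagonal matrix, eigenvalues are diagonal entries: λ₁ = -53, λ₂ = -45.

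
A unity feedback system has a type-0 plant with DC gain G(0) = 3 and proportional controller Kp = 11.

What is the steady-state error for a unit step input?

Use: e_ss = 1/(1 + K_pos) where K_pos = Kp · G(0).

K_pos = Kp · G(0) = 11 × 3 = 33. e_ss = 1/(1 + 33) = 0.0294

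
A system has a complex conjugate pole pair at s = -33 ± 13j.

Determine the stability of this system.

Real part of poles is -33 (< 0, left half-plane). Stable.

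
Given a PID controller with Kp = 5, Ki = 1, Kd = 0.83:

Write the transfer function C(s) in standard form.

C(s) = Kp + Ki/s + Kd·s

Substituting values: C(s) = 5 + 1/s + 0.83s = (0.83s² + 5s + 1)/s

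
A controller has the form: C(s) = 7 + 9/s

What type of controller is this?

This is a Proportional-Integral (PI) controller.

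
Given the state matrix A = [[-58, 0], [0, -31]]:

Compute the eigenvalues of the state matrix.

For diagonal matrix, eigenvalues are diagonal entries: λ₁ = -58, λ₂ = -31.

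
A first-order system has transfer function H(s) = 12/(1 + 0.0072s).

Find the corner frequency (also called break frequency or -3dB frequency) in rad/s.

Corner frequency = 1/τ = 1/0.0072 = 138.889 rad/s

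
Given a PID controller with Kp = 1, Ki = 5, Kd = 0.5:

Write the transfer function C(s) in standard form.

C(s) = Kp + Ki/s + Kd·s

Substituting values: C(s) = 1 + 5/s + 0.5s = (0.5s² + s + 5)/s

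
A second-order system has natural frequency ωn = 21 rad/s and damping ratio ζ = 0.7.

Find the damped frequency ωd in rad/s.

ωd = ωn√(1 - ζ²) = 21√(1 - 0.7²) = 15.0 rad/s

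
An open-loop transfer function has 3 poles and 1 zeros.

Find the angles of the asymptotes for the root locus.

n - m = 3 - 1 = 2. Angles: θk = (2k + 1)·180°/2 = 90°, 270°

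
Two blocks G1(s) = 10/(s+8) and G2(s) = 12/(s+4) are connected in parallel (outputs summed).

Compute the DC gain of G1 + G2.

Parallel: G_eq = G1 + G2. DC gain = G1(0) + G2(0) = 10/8 + 12/4 = 1.25 + 3 = 4.25.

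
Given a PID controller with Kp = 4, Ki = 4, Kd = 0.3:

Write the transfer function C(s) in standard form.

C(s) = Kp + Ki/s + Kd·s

Substituting values: C(s) = 4 + 4/s + 0.3s = (0.3s² + 4s + 4)/s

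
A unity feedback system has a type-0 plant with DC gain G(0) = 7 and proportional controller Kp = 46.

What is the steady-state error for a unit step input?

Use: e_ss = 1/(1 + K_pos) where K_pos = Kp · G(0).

K_pos = Kp · G(0) = 46 × 7 = 322. e_ss = 1/(1 + 322) = 0.0031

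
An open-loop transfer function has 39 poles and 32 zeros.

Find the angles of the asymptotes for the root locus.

n - m = 39 - 32 = 7. Angles: θk = (2k + 1)·180°/7 = 25.71°, 77.14°, 128.57°, 180°, 231.43°, 282.86°, 334.29°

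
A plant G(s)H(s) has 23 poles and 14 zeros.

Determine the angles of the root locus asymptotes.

n - m = 23 - 14 = 9. Angles: θk = (2k + 1)·180°/9 = 20°, 60°, 100°, 140°, 180°, 220°, 260°, 300°, 340°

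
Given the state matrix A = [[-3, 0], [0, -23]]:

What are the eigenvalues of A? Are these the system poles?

For diagonal matrix, eigenvalues are diagonal entries: λ₁ = -3, λ₂ = -23. Eigenvalues of A = system poles.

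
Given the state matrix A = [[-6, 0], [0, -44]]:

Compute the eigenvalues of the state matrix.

For diagonal matrix, eigenvalues are diagonal entries: λ₁ = -6, λ₂ = -44.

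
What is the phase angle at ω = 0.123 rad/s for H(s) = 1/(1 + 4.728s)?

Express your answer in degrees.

Phase = -arctan(ωτ) = -arctan(0.123 × 4.728) = -30.2°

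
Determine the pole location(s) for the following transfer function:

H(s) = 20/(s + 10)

Pole is where denominator = 0: s + 10 = 0, so s = -10.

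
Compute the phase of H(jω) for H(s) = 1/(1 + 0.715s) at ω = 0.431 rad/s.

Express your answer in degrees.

Phase = -arctan(ωτ) = -arctan(0.431 × 0.715) = -17.1°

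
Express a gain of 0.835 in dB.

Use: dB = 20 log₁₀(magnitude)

dB = 20 log₁₀(0.835) = -1.6 dB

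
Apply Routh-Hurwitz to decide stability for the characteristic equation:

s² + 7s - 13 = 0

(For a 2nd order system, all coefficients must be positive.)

Coefficients: 1, 7, -13. c=-13 not positive, so system is unstable.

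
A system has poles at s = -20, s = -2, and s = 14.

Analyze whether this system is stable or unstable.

Pole(s) at s = 14 are not in the left half-plane. System is unstable.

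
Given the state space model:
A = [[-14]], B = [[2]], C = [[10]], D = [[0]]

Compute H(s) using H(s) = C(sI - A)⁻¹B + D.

(sI - A)⁻¹ = 1/(s + 14). H(s) = 10 × 2/(s + 14) + 0 = 20/(s + 14).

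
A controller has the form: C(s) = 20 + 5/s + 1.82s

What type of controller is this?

This is a Proportional-Integral-Derivative (PID) controller.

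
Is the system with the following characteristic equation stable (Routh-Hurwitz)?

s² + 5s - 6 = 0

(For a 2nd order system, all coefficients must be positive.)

Coefficients: 1, 5, -6. c=-6 not positive, so system is unstable.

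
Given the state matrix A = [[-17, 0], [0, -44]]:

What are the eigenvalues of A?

For diagonal matrix, eigenvalues are diagonal entries: λ₁ = -17, λ₂ = -44.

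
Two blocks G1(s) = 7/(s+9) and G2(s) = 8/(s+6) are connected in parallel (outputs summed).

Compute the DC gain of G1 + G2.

Parallel: G_eq = G1 + G2. DC gain = G1(0) + G2(0) = 7/9 + 8/6 = 0.7778 + 1.3333 = 2.1111.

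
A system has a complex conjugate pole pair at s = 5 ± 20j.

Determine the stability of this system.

Real part of poles is 5 (> 0, right half-plane). Unstable.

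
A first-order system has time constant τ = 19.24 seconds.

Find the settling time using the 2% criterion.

For first-order system, 2% settling time ≈ 4τ = 4 × 19.24 = 76.96 s.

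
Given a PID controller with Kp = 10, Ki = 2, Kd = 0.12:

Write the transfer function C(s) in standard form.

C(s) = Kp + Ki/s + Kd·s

Substituting values: C(s) = 10 + 2/s + 0.12s = (0.12s² + 10s + 2)/s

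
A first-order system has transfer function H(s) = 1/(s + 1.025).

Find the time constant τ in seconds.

For H(s) = 1/(s + 1/τ), the pole is at -1/τ = -1.025, so τ = 1/1.025 = 0.9756 s.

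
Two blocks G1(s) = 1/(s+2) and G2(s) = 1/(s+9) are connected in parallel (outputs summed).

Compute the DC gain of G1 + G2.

Parallel: G_eq = G1 + G2. DC gain = G1(0) + G2(0) = 1/2 + 1/9 = 0.5 + 0.1111 = 0.6111.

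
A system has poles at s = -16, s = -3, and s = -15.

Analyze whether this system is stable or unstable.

All poles are in the left half-plane. System is stable.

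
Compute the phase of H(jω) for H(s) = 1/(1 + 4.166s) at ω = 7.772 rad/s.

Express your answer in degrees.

Phase = -arctan(ωτ) = -arctan(7.772 × 4.166) = -88.2°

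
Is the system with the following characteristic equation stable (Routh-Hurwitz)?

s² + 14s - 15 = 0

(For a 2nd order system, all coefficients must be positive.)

Coefficients: 1, 14, -15. c=-15 not positive, so system is unstable.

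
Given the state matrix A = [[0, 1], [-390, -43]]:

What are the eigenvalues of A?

det(A - λI) = λ² - (-43)λ + 390 = (λ - (-30))(λ - (-13)). Eigenvalues: -30, -13.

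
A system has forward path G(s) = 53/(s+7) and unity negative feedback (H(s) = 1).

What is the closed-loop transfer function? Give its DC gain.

T(s) = G/(1+GH) = [53/(s+7)] / [1 + 53/(s+7)] = 53/(s+7+53) = 53/(s+60). DC gain = 53/60 = 0.8833.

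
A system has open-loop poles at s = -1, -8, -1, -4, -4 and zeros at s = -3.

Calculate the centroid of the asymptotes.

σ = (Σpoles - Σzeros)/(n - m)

σ = (Σpoles - Σzeros)/(n - m) = (-18 - (-3))/(5 - 1) = -15/4 = -3.75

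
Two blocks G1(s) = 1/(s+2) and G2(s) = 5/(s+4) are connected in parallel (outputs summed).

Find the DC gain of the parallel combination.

Parallel: G_eq = G1 + G2. DC gain = G1(0) + G2(0) = 1/2 + 5/4 = 0.5 + 1.25 = 1.75.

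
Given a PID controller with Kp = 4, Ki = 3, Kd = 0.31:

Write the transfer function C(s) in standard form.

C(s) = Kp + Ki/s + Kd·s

Substituting values: C(s) = 4 + 3/s + 0.31s = (0.31s² + 4s + 3)/s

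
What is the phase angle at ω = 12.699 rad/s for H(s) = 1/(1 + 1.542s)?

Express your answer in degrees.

Phase = -arctan(ωτ) = -arctan(12.699 × 1.542) = -87.1°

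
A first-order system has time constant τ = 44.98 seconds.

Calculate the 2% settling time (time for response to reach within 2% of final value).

For first-order system, 2% settling time ≈ 4τ = 4 × 44.98 = 179.92 s.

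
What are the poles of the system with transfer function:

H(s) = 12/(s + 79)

Pole is where denominator = 0: s + 79 = 0, so s = -79.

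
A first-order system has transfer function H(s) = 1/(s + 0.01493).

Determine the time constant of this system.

For H(s) = 1/(s + 1/τ), the pole is at -1/τ = -0.01493, so τ = 1/0.01493 = 66.98 s.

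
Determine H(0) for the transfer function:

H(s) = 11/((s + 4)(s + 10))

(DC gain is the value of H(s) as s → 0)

DC gain = H(0) = 11/(4 × 10) = 11/40 = 0.275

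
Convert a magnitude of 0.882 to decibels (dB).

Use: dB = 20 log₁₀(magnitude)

dB = 20 log₁₀(0.882) = -1.1 dB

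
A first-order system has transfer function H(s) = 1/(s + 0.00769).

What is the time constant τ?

For H(s) = 1/(s + 1/τ), the pole is at -1/τ = -0.00769, so τ = 1/0.00769 = 130 s.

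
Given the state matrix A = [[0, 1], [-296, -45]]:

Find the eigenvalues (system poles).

det(A - λI) = λ² - (-45)λ + 296 = (λ - (-8))(λ - (-37)). Eigenvalues: -8, -37.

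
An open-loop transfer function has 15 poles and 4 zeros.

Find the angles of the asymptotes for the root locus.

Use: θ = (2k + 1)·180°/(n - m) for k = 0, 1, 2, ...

n - m = 15 - 4 = 11. Angles: θk = (2k + 1)·180°/11 = 16.36°, 49.09°, 81.82°, 114.55°, 147.27°, 180°, 212.73°, 245.45°, 278.18°, 310.91°, 343.64°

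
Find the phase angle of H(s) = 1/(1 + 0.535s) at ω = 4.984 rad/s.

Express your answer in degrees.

Phase = -arctan(ωτ) = -arctan(4.984 × 0.535) = -69.4°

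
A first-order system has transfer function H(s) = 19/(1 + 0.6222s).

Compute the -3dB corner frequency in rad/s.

Corner frequency = 1/τ = 1/0.6222 = 1.607 rad/s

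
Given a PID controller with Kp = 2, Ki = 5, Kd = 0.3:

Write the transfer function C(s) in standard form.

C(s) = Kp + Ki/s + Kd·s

Substituting values: C(s) = 2 + 5/s + 0.3s = (0.3s² + 2s + 5)/s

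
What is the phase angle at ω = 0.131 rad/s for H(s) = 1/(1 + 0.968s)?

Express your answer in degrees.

Phase = -arctan(ωτ) = -arctan(0.131 × 0.968) = -7.2°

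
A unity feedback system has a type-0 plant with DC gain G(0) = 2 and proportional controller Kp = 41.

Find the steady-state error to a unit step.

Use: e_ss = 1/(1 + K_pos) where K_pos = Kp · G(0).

K_pos = Kp · G(0) = 41 × 2 = 82. e_ss = 1/(1 + 82) = 0.0120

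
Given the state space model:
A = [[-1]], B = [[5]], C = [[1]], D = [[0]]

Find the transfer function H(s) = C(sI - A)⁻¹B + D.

(sI - A)⁻¹ = 1/(s + 1). H(s) = 1 × 5/(s + 1) + 0 = 5/(s + 1).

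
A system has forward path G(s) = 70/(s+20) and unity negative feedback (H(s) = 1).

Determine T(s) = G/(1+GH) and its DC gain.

T(s) = G/(1+GH) = [70/(s+20)] / [1 + 70/(s+20)] = 70/(s+20+70) = 70/(s+90). DC gain = 70/90 = 0.7778.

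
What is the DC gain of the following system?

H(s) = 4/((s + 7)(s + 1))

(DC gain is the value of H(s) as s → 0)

DC gain = H(0) = 4/(7 × 1) = 4/7 = 0.5714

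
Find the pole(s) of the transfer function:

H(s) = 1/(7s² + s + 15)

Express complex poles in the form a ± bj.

Discriminant = 1² - 4×7×15 = 1 - 420 = -419 < 0, so the poles are a complex conjugate pair s = (-1 ± j√419)/(2×7). Real part = -1/(2×7) = -1/14 ≈ -0.0714; imaginary part = ±√419/(2×7) ≈ 1.4621. Poles: s = -0.0714 ± 1.4621j.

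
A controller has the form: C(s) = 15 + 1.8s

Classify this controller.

This is a Proportional-Derivative (PD) controller.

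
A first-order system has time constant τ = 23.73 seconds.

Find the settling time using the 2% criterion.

For first-order system, 2% settling time ≈ 4τ = 4 × 23.73 = 94.92 s.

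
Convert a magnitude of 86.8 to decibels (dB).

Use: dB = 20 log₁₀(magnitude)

dB = 20 log₁₀(86.8) = 38.8 dB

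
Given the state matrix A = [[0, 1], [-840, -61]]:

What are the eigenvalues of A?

det(A - λI) = λ² - (-61)λ + 840 = (λ - (-40))(λ - (-21)). Eigenvalues: -40, -21.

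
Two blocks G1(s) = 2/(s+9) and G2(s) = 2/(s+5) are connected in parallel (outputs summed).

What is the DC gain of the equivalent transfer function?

Parallel: G_eq = G1 + G2. DC gain = G1(0) + G2(0) = 2/9 + 2/5 = 0.2222 + 0.4 = 0.6222.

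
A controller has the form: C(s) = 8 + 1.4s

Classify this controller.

This is a Proportional-Derivative (PD) controller.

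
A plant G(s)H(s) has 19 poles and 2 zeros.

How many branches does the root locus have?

Root locus has n branches where n = number of poles = 19.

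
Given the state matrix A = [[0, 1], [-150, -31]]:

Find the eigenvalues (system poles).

det(A - λI) = λ² - (-31)λ + 150 = (λ - (-6))(λ - (-25)). Eigenvalues: -6, -25.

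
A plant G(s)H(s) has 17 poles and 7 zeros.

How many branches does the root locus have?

Root locus has n branches where n = number of poles = 17.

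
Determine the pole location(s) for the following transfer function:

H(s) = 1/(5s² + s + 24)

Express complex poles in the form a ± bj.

Discriminant = 1² - 4×5×24 = 1 - 480 = -479 < 0, so the poles are a complex conjugate pair s = (-1 ± j√479)/(2×5). Real part = -1/(2×5) = -1/10 = -0.1; imaginary part = ±√479/(2×5) ≈ 2.1886. Poles: s = -0.1 ± 2.1886j.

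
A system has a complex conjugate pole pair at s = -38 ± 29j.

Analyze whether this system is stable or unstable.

Real part of poles is -38 (< 0, left half-plane). Stable.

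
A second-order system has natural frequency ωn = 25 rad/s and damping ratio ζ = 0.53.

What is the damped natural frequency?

ωd = ωn√(1 - ζ²) = 25√(1 - 0.53²) = 21.2 rad/s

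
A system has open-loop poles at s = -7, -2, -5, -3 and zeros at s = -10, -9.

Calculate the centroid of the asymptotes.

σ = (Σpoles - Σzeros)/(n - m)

σ = (Σpoles - Σzeros)/(n - m) = (-17 - (-19))/(4 - 2) = 2/2 = 1.0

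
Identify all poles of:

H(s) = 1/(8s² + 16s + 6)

Discriminant = 16² - 4×8×6 = 256 - 192 = 64 > 0, so two distinct real poles. Using quadratic formula: s = (-16 ± √64)/(2×8) = (-16 ± √64)/16, with √64 = 8. s₁ = -8/16 = -0.5, s₂ = -24/16 = -1.5. Poles: s₁ = -0.5, s₂ = -1.5.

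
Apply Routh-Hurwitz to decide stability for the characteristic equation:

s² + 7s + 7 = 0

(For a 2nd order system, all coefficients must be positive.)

Coefficients: 1, 7, 7. All positive, so system is stable.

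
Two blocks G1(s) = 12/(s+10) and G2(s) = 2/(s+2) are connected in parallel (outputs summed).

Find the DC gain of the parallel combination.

Parallel: G_eq = G1 + G2. DC gain = G1(0) + G2(0) = 12/10 + 2/2 = 1.2 + 1 = 2.2.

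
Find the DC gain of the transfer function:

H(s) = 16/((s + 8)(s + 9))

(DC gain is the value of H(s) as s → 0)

DC gain = H(0) = 16/(8 × 9) = 16/72 = 0.2222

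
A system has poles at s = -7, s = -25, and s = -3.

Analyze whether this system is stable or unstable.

All poles are in the left half-plane. System is stable.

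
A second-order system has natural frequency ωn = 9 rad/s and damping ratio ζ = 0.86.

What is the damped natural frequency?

ωd = ωn√(1 - ζ²) = 9√(1 - 0.86²) = 4.59 rad/s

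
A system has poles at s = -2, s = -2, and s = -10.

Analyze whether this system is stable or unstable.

All poles are in the left half-plane. System is stable.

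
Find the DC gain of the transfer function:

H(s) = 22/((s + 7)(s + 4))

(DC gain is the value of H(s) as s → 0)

DC gain = H(0) = 22/(7 × 4) = 22/28 = 0.7857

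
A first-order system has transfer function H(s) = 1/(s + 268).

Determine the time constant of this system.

For H(s) = 1/(s + 1/τ), the pole is at -1/τ = -268, so τ = 1/268 = 0.0037 s.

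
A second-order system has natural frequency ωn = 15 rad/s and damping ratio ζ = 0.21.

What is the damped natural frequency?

ωd = ωn√(1 - ζ²) = 15√(1 - 0.21²) = 14.67 rad/s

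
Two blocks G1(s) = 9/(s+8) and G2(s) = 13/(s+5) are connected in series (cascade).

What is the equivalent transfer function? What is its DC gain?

Series: multiply transfer functions. G_eq = 9/(s+8) × 13/(s+5) = 117/((s+8)(s+5)). DC gain = 117/(8×5) = 2.925.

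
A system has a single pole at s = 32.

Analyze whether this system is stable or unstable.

Pole at s = 32 is in the right half-plane. Unstable.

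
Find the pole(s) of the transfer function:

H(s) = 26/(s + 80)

Pole is where denominator = 0: s + 80 = 0, so s = -80.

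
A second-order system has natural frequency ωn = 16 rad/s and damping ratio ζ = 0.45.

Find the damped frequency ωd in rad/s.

ωd = ωn√(1 - ζ²) = 16√(1 - 0.45²) = 14.29 rad/s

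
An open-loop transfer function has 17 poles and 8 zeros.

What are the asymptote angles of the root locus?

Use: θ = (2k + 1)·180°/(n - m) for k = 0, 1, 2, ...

n - m = 17 - 8 = 9. Angles: θk = (2k + 1)·180°/9 = 20°, 60°, 100°, 140°, 180°, 220°, 260°, 300°, 340°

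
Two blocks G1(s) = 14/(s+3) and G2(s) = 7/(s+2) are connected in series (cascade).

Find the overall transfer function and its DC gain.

Series: multiply transfer functions. G_eq = 14/(s+3) × 7/(s+2) = 98/((s+3)(s+2)). DC gain = 98/(3×2) = 16.3333.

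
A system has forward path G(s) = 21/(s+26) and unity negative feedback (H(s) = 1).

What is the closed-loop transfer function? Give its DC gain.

T(s) = G/(1+GH) = [21/(s+26)] / [1 + 21/(s+26)] = 21/(s+26+21) = 21/(s+47). DC gain = 21/47 = 0.4468.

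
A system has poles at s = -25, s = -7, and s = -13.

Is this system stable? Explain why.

All poles are in the left half-plane. System is stable.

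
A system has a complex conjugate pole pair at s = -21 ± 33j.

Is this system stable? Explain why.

Real part of poles is -21 (< 0, left half-plane). Stable.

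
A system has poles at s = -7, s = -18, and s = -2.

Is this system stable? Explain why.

All poles are in the left half-plane. System is stable.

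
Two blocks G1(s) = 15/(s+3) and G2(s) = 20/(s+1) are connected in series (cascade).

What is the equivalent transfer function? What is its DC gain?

Series: multiply transfer functions. G_eq = 15/(s+3) × 20/(s+1) = 300/((s+3)(s+1)). DC gain = 300/(3×1) = 100.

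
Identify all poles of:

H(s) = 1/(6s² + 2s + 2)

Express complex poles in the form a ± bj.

Discriminant = 2² - 4×6×2 = 4 - 48 = -44 < 0, so the poles are a complex conjugate pair s = (-2 ± j√44)/(2×6). Real part = -2/(2×6) = -2/12 ≈ -0.1667; imaginary part = ±√44/(2×6) ≈ 0.5528. Poles: s = -0.1667 ± 0.5528j.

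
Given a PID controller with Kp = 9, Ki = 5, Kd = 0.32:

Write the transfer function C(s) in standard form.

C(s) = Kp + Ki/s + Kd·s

Substituting values: C(s) = 9 + 5/s + 0.32s = (0.32s² + 9s + 5)/s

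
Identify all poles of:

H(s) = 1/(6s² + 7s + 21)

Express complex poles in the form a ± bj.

Discriminant = 7² - 4×6×21 = 49 - 504 = -455 < 0, so the poles are a complex conjugate pair s = (-7 ± j√455)/(2×6). Real part = -7/(2×6) = -7/12 ≈ -0.5833; imaginary part = ±√455/(2×6) ≈ 1.7776. Poles: s = -0.5833 ± 1.7776j.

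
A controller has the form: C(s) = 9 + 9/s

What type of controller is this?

This is a Proportional-Integral (PI) controller.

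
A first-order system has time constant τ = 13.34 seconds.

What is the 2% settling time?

For first-order system, 2% settling time ≈ 4τ = 4 × 13.34 = 53.36 s.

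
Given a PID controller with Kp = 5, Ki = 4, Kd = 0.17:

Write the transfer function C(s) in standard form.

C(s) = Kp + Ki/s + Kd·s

Substituting values: C(s) = 5 + 4/s + 0.17s = (0.17s² + 5s + 4)/s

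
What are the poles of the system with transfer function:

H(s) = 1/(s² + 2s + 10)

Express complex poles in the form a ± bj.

Discriminant = 2² - 4×1×10 = 4 - 40 = -36 < 0, so the poles are a complex conjugate pair s = (-2 ± j√36)/(2×1). Real part = -2/(2×1) = -2/2 = -1; imaginary part = ±√36/(2×1) = 6/2 = 3. Poles: s = -1 ± 3j.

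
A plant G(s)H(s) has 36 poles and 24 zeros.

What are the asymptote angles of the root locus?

n - m = 36 - 24 = 12. Angles: θk = (2k + 1)·180°/12 = 15°, 45°, 75°, 105°, 135°, 165°, 195°, 225°, 255°, 285°, 315°, 345°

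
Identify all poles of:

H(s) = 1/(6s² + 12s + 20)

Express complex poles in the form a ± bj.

Discriminant = 12² - 4×6×20 = 144 - 480 = -336 < 0, so the poles are a complex conjugate pair s = (-12 ± j√336)/(2×6). Real part = -12/(2×6) = -12/12 = -1; imaginary part = ±√336/(2×6) ≈ 1.5275. Poles: s = -1 ± 1.5275j.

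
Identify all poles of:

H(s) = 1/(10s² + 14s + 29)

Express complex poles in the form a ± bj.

Discriminant = 14² - 4×10×29 = 196 - 1160 = -964 < 0, so the poles are a complex conjugate pair s = (-14 ± j√964)/(2×10). Real part = -14/(2×10) = -14/20 = -0.7; imaginary part = ±√964/(2×10) ≈ 1.5524. Poles: s = -0.7 ± 1.5524j.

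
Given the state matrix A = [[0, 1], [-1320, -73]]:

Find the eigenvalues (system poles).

det(A - λI) = λ² - (-73)λ + 1320 = (λ - (-33))(λ - (-40)). Eigenvalues: -33, -40.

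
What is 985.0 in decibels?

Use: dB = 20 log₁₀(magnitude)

dB = 20 log₁₀(985.0) = 59.9 dB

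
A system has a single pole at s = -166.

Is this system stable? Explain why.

Pole at s = -166 is in the left half-plane. Stable.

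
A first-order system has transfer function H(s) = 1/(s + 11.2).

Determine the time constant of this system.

For H(s) = 1/(s + 1/τ), the pole is at -1/τ = -11.2, so τ = 1/11.2 = 0.0893 s.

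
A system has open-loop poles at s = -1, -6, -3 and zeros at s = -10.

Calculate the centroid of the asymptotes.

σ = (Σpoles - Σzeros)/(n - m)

σ = (Σpoles - Σzeros)/(n - m) = (-10 - (-10))/(3 - 1) = 0/2 = 0.0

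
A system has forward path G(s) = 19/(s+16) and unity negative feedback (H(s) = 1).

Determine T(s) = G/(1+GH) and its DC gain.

T(s) = G/(1+GH) = [19/(s+16)] / [1 + 19/(s+16)] = 19/(s+16+19) = 19/(s+35). DC gain = 19/35 = 0.5429.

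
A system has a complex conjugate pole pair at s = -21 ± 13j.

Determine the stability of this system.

Real part of poles is -21 (< 0, left half-plane). Stable.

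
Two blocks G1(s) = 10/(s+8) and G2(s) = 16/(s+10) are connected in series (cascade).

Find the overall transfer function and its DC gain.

Series: multiply transfer functions. G_eq = 10/(s+8) × 16/(s+10) = 160/((s+8)(s+10)). DC gain = 160/(8×10) = 2.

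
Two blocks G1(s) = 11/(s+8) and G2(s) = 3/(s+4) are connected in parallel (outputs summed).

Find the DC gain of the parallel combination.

Parallel: G_eq = G1 + G2. DC gain = G1(0) + G2(0) = 11/8 + 3/4 = 1.375 + 0.75 = 2.125.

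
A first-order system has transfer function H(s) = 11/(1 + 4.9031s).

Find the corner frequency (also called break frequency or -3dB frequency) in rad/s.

Corner frequency = 1/τ = 1/4.9031 = 0.204 rad/s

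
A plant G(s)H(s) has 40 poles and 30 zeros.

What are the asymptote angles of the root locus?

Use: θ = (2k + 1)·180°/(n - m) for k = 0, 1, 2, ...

n - m = 40 - 30 = 10. Angles: θk = (2k + 1)·180°/10 = 18°, 54°, 90°, 126°, 162°, 198°, 234°, 270°, 306°, 342°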